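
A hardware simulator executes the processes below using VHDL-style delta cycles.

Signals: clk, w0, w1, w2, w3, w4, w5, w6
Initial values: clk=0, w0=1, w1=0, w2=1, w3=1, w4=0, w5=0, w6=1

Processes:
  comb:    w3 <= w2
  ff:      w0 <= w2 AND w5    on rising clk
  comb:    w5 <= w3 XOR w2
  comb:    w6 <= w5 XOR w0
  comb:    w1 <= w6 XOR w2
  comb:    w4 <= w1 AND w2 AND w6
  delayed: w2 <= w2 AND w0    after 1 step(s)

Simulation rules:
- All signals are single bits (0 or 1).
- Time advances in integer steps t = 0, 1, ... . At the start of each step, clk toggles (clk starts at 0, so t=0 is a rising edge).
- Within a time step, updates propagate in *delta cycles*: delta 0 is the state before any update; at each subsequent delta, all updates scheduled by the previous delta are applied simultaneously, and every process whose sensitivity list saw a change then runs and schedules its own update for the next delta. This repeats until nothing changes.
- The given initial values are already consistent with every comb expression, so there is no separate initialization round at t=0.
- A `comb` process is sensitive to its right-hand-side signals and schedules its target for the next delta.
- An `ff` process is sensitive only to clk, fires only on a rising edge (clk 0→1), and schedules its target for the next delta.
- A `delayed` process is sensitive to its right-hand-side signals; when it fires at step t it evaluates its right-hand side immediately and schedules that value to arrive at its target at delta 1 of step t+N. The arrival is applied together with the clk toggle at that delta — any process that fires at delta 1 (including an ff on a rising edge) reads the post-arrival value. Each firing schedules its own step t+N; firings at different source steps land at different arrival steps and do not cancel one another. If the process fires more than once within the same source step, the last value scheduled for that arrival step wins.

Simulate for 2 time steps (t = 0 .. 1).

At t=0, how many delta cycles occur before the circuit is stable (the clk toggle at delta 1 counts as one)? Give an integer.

t0.Δ0 w4=0 w0=1 w3=1 clk=0 w1=0 w6=1 w5=0 w2=1
t0.Δ1 w4=0 w0=1 w3=1 clk=1 w1=0 w6=1 w5=0 w2=1
t0.Δ2 w4=0 w0=0 w3=1 clk=1 w1=0 w6=1 w5=0 w2=1
t0.Δ3 w4=0 w0=0 w3=1 clk=1 w1=0 w6=0 w5=0 w2=1
t0.Δ4 w4=0 w0=0 w3=1 clk=1 w1=1 w6=0 w5=0 w2=1
t1.Δ0 w4=0 w0=0 w3=1 clk=1 w1=1 w6=0 w5=0 w2=1
t1.Δ1 w4=0 w0=0 w3=1 clk=0 w1=1 w6=0 w5=0 w2=0
t1.Δ2 w4=0 w0=0 w3=0 clk=0 w1=0 w6=0 w5=1 w2=0
t1.Δ3 w4=0 w0=0 w3=0 clk=0 w1=0 w6=1 w5=0 w2=0
t1.Δ4 w4=0 w0=0 w3=0 clk=0 w1=1 w6=0 w5=0 w2=0
t1.Δ5 w4=0 w0=0 w3=0 clk=0 w1=0 w6=0 w5=0 w2=0

4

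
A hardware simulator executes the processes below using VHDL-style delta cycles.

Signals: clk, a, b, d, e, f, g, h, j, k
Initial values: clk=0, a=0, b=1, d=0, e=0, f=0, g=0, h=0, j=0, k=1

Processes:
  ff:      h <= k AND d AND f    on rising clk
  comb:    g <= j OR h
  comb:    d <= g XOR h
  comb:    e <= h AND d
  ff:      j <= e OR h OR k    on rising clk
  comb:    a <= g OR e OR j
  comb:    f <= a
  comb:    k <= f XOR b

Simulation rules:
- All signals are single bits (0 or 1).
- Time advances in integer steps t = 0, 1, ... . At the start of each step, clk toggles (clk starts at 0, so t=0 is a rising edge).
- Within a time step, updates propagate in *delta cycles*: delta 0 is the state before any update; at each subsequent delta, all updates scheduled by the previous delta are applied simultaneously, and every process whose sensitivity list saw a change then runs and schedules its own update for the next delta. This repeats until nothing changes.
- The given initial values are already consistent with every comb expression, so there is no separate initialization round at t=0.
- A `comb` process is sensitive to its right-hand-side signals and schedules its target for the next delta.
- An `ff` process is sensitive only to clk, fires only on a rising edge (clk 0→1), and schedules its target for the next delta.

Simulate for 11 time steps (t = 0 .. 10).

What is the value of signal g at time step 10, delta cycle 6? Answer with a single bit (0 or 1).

0

[bits: a,j,f,k,h,e,g,clk,d,b]
t=0: Δ0=0001000001 Δ1=0001000101 Δ2=0101000101 Δ3=1101001101 Δ4=1111001111 Δ5=1110001111 | 5Δ
t=1: Δ0=1110001111 Δ1=1110001011 | 1Δ
t=2: Δ0=1110001011 Δ1=1110001111 Δ2=1010001111 Δ3=1010000111 Δ4=0010000101 Δ5=0000000101 Δ6=0001000101 | 6Δ
t=3: Δ0=0001000101 Δ1=0001000001 | 1Δ
t=4: Δ0=0001000001 Δ1=0001000101 Δ2=0101000101 Δ3=1101001101 Δ4=1111001111 Δ5=1110001111 | 5Δ
t=5: Δ0=1110001111 Δ1=1110001011 | 1Δ
t=6: Δ0=1110001011 Δ1=1110001111 Δ2=1010001111 Δ3=1010000111 Δ4=0010000101 Δ5=0000000101 Δ6=0001000101 | 6Δ
t=7: Δ0=0001000101 Δ1=0001000001 | 1Δ
t=8: Δ0=0001000001 Δ1=0001000101 Δ2=0101000101 Δ3=1101001101 Δ4=1111001111 Δ5=1110001111 | 5Δ
t=9: Δ0=1110001111 Δ1=1110001011 | 1Δ
t=10: Δ0=1110001011 Δ1=1110001111 Δ2=1010001111 Δ3=1010000111 Δ4=0010000101 Δ5=0000000101 Δ6=0001000101 | 6Δ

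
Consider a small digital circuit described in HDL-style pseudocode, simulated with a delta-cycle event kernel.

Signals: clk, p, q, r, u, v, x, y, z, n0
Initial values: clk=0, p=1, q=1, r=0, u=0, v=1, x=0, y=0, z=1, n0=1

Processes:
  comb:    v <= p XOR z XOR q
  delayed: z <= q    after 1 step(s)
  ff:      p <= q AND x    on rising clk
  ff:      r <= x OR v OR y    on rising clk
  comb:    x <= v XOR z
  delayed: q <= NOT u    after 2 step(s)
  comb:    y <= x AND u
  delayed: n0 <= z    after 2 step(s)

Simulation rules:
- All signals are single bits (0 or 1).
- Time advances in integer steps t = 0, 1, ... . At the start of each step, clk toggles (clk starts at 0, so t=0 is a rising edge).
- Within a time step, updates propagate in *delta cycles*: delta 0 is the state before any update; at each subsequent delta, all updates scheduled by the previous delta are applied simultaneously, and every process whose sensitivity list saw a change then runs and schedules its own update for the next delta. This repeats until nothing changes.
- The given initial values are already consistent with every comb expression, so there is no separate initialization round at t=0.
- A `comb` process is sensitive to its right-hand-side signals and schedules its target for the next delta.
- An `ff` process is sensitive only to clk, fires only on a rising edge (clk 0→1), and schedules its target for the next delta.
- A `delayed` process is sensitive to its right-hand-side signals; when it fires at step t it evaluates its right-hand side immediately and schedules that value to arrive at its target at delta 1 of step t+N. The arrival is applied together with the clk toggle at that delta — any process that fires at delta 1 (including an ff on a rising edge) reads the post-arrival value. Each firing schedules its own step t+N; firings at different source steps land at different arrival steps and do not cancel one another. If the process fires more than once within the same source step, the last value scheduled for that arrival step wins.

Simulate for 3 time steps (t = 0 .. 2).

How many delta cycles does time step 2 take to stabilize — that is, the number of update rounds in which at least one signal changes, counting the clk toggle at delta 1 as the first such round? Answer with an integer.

4

[bits: y,q,clk,x,p,r,u,n0,v,z]
t=0: Δ0=0100100111 Δ1=0110100111 Δ2=0110010111 Δ3=0110010101 Δ4=0111010101 | 4Δ
t=1: Δ0=0111010101 Δ1=0101010101 | 1Δ
t=2: Δ0=0101010101 Δ1=0111010101 Δ2=0111110101 Δ3=0111110111 Δ4=0110110111 | 4Δ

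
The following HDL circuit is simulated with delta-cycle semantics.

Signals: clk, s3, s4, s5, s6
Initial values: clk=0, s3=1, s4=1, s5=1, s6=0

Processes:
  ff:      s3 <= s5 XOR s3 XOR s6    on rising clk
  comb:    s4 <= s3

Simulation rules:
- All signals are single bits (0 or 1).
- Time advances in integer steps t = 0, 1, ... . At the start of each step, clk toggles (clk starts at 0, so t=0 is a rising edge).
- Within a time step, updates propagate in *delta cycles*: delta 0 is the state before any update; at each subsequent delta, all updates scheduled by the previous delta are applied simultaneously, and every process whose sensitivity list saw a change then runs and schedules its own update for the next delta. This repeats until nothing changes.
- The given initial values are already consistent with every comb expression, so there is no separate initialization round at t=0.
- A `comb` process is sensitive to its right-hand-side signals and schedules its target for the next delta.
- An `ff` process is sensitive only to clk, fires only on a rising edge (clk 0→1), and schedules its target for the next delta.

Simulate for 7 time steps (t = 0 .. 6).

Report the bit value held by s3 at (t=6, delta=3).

1

t=0 Δ0: clk=0 s3=1 s4=1 s5=1 s6=0
  Δ1: clk:0→1
  Δ2: s3:1→0
  Δ3: s4:1→0
  (3Δ to stable)
t=1 Δ0: clk=1 s3=0 s4=0 s5=1 s6=0
  Δ1: clk:1→0
  (1Δ to stable)
t=2 Δ0: clk=0 s3=0 s4=0 s5=1 s6=0
  Δ1: clk:0→1
  Δ2: s3:0→1
  Δ3: s4:0→1
  (3Δ to stable)
t=3 Δ0: clk=1 s3=1 s4=1 s5=1 s6=0
  Δ1: clk:1→0
  (1Δ to stable)
t=4 Δ0: clk=0 s3=1 s4=1 s5=1 s6=0
  Δ1: clk:0→1
  Δ2: s3:1→0
  Δ3: s4:1→0
  (3Δ to stable)
t=5 Δ0: clk=1 s3=0 s4=0 s5=1 s6=0
  Δ1: clk:1→0
  (1Δ to stable)
t=6 Δ0: clk=0 s3=0 s4=0 s5=1 s6=0
  Δ1: clk:0→1
  Δ2: s3:0→1
  Δ3: s4:0→1
  (3Δ to stable)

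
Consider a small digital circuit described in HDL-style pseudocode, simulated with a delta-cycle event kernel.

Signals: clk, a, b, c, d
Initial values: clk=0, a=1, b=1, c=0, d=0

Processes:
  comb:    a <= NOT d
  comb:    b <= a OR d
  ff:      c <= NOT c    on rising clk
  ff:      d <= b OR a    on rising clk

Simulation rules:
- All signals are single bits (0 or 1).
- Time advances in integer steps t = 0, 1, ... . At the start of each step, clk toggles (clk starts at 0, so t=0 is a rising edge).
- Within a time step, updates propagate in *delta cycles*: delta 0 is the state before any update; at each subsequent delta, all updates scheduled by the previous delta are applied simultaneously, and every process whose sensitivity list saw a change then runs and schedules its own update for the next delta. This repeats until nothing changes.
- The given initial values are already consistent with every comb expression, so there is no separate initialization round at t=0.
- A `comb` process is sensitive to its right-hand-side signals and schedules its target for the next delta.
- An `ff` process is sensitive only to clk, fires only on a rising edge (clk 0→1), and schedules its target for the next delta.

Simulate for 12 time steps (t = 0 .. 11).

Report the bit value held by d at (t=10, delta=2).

1

t0.Δ0 d=0 clk=0 b=1 a=1 c=0
t0.Δ1 d=0 clk=1 b=1 a=1 c=0
t0.Δ2 d=1 clk=1 b=1 a=1 c=1
t0.Δ3 d=1 clk=1 b=1 a=0 c=1
t1.Δ0 d=1 clk=1 b=1 a=0 c=1
t1.Δ1 d=1 clk=0 b=1 a=0 c=1
t2.Δ0 d=1 clk=0 b=1 a=0 c=1
t2.Δ1 d=1 clk=1 b=1 a=0 c=1
t2.Δ2 d=1 clk=1 b=1 a=0 c=0
t3.Δ0 d=1 clk=1 b=1 a=0 c=0
t3.Δ1 d=1 clk=0 b=1 a=0 c=0
t4.Δ0 d=1 clk=0 b=1 a=0 c=0
t4.Δ1 d=1 clk=1 b=1 a=0 c=0
t4.Δ2 d=1 clk=1 b=1 a=0 c=1
t5.Δ0 d=1 clk=1 b=1 a=0 c=1
t5.Δ1 d=1 clk=0 b=1 a=0 c=1
t6.Δ0 d=1 clk=0 b=1 a=0 c=1
t6.Δ1 d=1 clk=1 b=1 a=0 c=1
t6.Δ2 d=1 clk=1 b=1 a=0 c=0
t7.Δ0 d=1 clk=1 b=1 a=0 c=0
t7.Δ1 d=1 clk=0 b=1 a=0 c=0
t8.Δ0 d=1 clk=0 b=1 a=0 c=0
t8.Δ1 d=1 clk=1 b=1 a=0 c=0
t8.Δ2 d=1 clk=1 b=1 a=0 c=1
t9.Δ0 d=1 clk=1 b=1 a=0 c=1
t9.Δ1 d=1 clk=0 b=1 a=0 c=1
t10.Δ0 d=1 clk=0 b=1 a=0 c=1
t10.Δ1 d=1 clk=1 b=1 a=0 c=1
t10.Δ2 d=1 clk=1 b=1 a=0 c=0
t11.Δ0 d=1 clk=1 b=1 a=0 c=0
t11.Δ1 d=1 clk=0 b=1 a=0 c=0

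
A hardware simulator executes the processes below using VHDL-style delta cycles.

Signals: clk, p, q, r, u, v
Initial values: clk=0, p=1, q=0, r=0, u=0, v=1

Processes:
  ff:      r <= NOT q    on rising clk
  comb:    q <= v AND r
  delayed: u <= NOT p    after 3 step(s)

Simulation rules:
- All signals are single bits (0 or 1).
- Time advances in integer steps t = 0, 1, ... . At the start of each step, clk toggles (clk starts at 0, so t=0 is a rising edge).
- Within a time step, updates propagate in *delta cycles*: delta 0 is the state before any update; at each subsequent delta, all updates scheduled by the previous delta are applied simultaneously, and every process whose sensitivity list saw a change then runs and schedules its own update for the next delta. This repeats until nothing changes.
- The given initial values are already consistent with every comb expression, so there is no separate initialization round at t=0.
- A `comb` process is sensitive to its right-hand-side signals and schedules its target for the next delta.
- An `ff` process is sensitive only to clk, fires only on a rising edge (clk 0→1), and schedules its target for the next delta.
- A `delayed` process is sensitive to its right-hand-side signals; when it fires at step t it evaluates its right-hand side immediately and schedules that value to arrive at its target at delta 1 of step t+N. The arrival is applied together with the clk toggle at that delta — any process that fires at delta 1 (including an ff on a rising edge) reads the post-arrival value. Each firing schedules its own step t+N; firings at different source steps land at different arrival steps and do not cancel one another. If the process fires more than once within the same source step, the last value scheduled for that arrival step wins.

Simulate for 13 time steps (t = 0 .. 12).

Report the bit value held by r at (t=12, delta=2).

t0.Δ0 v=1 r=0 u=0 q=0 p=1 clk=0
t0.Δ1 v=1 r=0 u=0 q=0 p=1 clk=1
t0.Δ2 v=1 r=1 u=0 q=0 p=1 clk=1
t0.Δ3 v=1 r=1 u=0 q=1 p=1 clk=1
t1.Δ0 v=1 r=1 u=0 q=1 p=1 clk=1
t1.Δ1 v=1 r=1 u=0 q=1 p=1 clk=0
t2.Δ0 v=1 r=1 u=0 q=1 p=1 clk=0
t2.Δ1 v=1 r=1 u=0 q=1 p=1 clk=1
t2.Δ2 v=1 r=0 u=0 q=1 p=1 clk=1
t2.Δ3 v=1 r=0 u=0 q=0 p=1 clk=1
t3.Δ0 v=1 r=0 u=0 q=0 p=1 clk=1
t3.Δ1 v=1 r=0 u=0 q=0 p=1 clk=0
t4.Δ0 v=1 r=0 u=0 q=0 p=1 clk=0
t4.Δ1 v=1 r=0 u=0 q=0 p=1 clk=1
t4.Δ2 v=1 r=1 u=0 q=0 p=1 clk=1
t4.Δ3 v=1 r=1 u=0 q=1 p=1 clk=1
t5.Δ0 v=1 r=1 u=0 q=1 p=1 clk=1
t5.Δ1 v=1 r=1 u=0 q=1 p=1 clk=0
t6.Δ0 v=1 r=1 u=0 q=1 p=1 clk=0
t6.Δ1 v=1 r=1 u=0 q=1 p=1 clk=1
t6.Δ2 v=1 r=0 u=0 q=1 p=1 clk=1
t6.Δ3 v=1 r=0 u=0 q=0 p=1 clk=1
t7.Δ0 v=1 r=0 u=0 q=0 p=1 clk=1
t7.Δ1 v=1 r=0 u=0 q=0 p=1 clk=0
t8.Δ0 v=1 r=0 u=0 q=0 p=1 clk=0
t8.Δ1 v=1 r=0 u=0 q=0 p=1 clk=1
t8.Δ2 v=1 r=1 u=0 q=0 p=1 clk=1
t8.Δ3 v=1 r=1 u=0 q=1 p=1 clk=1
t9.Δ0 v=1 r=1 u=0 q=1 p=1 clk=1
t9.Δ1 v=1 r=1 u=0 q=1 p=1 clk=0
t10.Δ0 v=1 r=1 u=0 q=1 p=1 clk=0
t10.Δ1 v=1 r=1 u=0 q=1 p=1 clk=1
t10.Δ2 v=1 r=0 u=0 q=1 p=1 clk=1
t10.Δ3 v=1 r=0 u=0 q=0 p=1 clk=1
t11.Δ0 v=1 r=0 u=0 q=0 p=1 clk=1
t11.Δ1 v=1 r=0 u=0 q=0 p=1 clk=0
t12.Δ0 v=1 r=0 u=0 q=0 p=1 clk=0
t12.Δ1 v=1 r=0 u=0 q=0 p=1 clk=1
t12.Δ2 v=1 r=1 u=0 q=0 p=1 clk=1
t12.Δ3 v=1 r=1 u=0 q=1 p=1 clk=1

1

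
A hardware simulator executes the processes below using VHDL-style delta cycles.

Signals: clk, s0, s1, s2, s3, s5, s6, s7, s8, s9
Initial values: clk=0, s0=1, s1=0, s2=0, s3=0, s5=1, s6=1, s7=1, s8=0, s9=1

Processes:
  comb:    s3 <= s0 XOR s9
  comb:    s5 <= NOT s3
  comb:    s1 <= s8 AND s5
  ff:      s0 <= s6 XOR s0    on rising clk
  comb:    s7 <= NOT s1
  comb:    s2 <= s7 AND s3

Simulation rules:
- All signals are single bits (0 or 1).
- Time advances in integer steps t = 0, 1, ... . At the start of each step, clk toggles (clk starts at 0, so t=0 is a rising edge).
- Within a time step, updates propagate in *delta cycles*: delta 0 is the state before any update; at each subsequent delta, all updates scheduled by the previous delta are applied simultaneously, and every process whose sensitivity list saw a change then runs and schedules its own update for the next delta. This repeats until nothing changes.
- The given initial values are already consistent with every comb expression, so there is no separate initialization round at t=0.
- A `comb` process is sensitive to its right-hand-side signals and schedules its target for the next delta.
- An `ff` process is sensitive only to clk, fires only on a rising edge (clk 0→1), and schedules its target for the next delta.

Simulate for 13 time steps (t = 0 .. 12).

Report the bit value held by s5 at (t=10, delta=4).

t=0 Δ0: s0=1 s6=1 s9=1 s3=0 s7=1 s2=0 s8=0 clk=0 s5=1 s1=0
  Δ1: clk:0→1
  Δ2: s0:1→0
  Δ3: s3:0→1
  Δ4: s2:0→1, s5:1→0
  (4Δ to stable)
t=1 Δ0: s0=0 s6=1 s9=1 s3=1 s7=1 s2=1 s8=0 clk=1 s5=0 s1=0
  Δ1: clk:1→0
  (1Δ to stable)
t=2 Δ0: s0=0 s6=1 s9=1 s3=1 s7=1 s2=1 s8=0 clk=0 s5=0 s1=0
  Δ1: clk:0→1
  Δ2: s0:0→1
  Δ3: s3:1→0
  Δ4: s2:1→0, s5:0→1
  (4Δ to stable)
t=3 Δ0: s0=1 s6=1 s9=1 s3=0 s7=1 s2=0 s8=0 clk=1 s5=1 s1=0
  Δ1: clk:1→0
  (1Δ to stable)
t=4 Δ0: s0=1 s6=1 s9=1 s3=0 s7=1 s2=0 s8=0 clk=0 s5=1 s1=0
  Δ1: clk:0→1
  Δ2: s0:1→0
  Δ3: s3:0→1
  Δ4: s2:0→1, s5:1→0
  (4Δ to stable)
t=5 Δ0: s0=0 s6=1 s9=1 s3=1 s7=1 s2=1 s8=0 clk=1 s5=0 s1=0
  Δ1: clk:1→0
  (1Δ to stable)
t=6 Δ0: s0=0 s6=1 s9=1 s3=1 s7=1 s2=1 s8=0 clk=0 s5=0 s1=0
  Δ1: clk:0→1
  Δ2: s0:0→1
  Δ3: s3:1→0
  Δ4: s2:1→0, s5:0→1
  (4Δ to stable)
t=7 Δ0: s0=1 s6=1 s9=1 s3=0 s7=1 s2=0 s8=0 clk=1 s5=1 s1=0
  Δ1: clk:1→0
  (1Δ to stable)
t=8 Δ0: s0=1 s6=1 s9=1 s3=0 s7=1 s2=0 s8=0 clk=0 s5=1 s1=0
  Δ1: clk:0→1
  Δ2: s0:1→0
  Δ3: s3:0→1
  Δ4: s2:0→1, s5:1→0
  (4Δ to stable)
t=9 Δ0: s0=0 s6=1 s9=1 s3=1 s7=1 s2=1 s8=0 clk=1 s5=0 s1=0
  Δ1: clk:1→0
  (1Δ to stable)
t=10 Δ0: s0=0 s6=1 s9=1 s3=1 s7=1 s2=1 s8=0 clk=0 s5=0 s1=0
  Δ1: clk:0→1
  Δ2: s0:0→1
  Δ3: s3:1→0
  Δ4: s2:1→0, s5:0→1
  (4Δ to stable)
t=11 Δ0: s0=1 s6=1 s9=1 s3=0 s7=1 s2=0 s8=0 clk=1 s5=1 s1=0
  Δ1: clk:1→0
  (1Δ to stable)
t=12 Δ0: s0=1 s6=1 s9=1 s3=0 s7=1 s2=0 s8=0 clk=0 s5=1 s1=0
  Δ1: clk:0→1
  Δ2: s0:1→0
  Δ3: s3:0→1
  Δ4: s2:0→1, s5:1→0
  (4Δ to stable)

1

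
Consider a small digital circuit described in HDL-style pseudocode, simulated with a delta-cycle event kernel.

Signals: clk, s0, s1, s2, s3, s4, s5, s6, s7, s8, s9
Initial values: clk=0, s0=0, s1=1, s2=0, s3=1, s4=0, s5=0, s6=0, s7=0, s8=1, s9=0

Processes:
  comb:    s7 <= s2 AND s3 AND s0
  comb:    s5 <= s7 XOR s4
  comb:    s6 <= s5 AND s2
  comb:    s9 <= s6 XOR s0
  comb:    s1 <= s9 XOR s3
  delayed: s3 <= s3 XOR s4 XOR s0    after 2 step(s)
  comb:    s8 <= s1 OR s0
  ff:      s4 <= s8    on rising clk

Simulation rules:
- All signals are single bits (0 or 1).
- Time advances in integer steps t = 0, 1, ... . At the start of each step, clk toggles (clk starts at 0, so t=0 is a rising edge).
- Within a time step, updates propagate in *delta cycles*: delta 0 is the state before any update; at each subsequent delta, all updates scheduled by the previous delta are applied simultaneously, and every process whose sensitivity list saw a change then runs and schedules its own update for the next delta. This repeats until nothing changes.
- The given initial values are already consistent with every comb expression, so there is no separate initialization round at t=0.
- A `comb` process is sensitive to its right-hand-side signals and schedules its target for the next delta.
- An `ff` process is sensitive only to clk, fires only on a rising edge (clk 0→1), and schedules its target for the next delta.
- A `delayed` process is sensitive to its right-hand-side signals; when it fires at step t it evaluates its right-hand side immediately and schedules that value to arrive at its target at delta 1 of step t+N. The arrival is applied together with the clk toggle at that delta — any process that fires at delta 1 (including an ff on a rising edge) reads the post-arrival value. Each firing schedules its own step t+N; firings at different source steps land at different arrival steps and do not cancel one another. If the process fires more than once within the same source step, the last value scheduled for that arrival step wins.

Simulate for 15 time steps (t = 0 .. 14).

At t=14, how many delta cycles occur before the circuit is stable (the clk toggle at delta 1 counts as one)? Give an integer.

3

t0.Δ0 s4=0 s3=1 s8=1 s5=0 s7=0 s9=0 clk=0 s6=0 s1=1 s2=0 s0=0
t0.Δ1 s4=0 s3=1 s8=1 s5=0 s7=0 s9=0 clk=1 s6=0 s1=1 s2=0 s0=0
t0.Δ2 s4=1 s3=1 s8=1 s5=0 s7=0 s9=0 clk=1 s6=0 s1=1 s2=0 s0=0
t0.Δ3 s4=1 s3=1 s8=1 s5=1 s7=0 s9=0 clk=1 s6=0 s1=1 s2=0 s0=0
t1.Δ0 s4=1 s3=1 s8=1 s5=1 s7=0 s9=0 clk=1 s6=0 s1=1 s2=0 s0=0
t1.Δ1 s4=1 s3=1 s8=1 s5=1 s7=0 s9=0 clk=0 s6=0 s1=1 s2=0 s0=0
t2.Δ0 s4=1 s3=1 s8=1 s5=1 s7=0 s9=0 clk=0 s6=0 s1=1 s2=0 s0=0
t2.Δ1 s4=1 s3=0 s8=1 s5=1 s7=0 s9=0 clk=1 s6=0 s1=1 s2=0 s0=0
t2.Δ2 s4=1 s3=0 s8=1 s5=1 s7=0 s9=0 clk=1 s6=0 s1=0 s2=0 s0=0
t2.Δ3 s4=1 s3=0 s8=0 s5=1 s7=0 s9=0 clk=1 s6=0 s1=0 s2=0 s0=0
t3.Δ0 s4=1 s3=0 s8=0 s5=1 s7=0 s9=0 clk=1 s6=0 s1=0 s2=0 s0=0
t3.Δ1 s4=1 s3=0 s8=0 s5=1 s7=0 s9=0 clk=0 s6=0 s1=0 s2=0 s0=0
t4.Δ0 s4=1 s3=0 s8=0 s5=1 s7=0 s9=0 clk=0 s6=0 s1=0 s2=0 s0=0
t4.Δ1 s4=1 s3=1 s8=0 s5=1 s7=0 s9=0 clk=1 s6=0 s1=0 s2=0 s0=0
t4.Δ2 s4=0 s3=1 s8=0 s5=1 s7=0 s9=0 clk=1 s6=0 s1=1 s2=0 s0=0
t4.Δ3 s4=0 s3=1 s8=1 s5=0 s7=0 s9=0 clk=1 s6=0 s1=1 s2=0 s0=0
t5.Δ0 s4=0 s3=1 s8=1 s5=0 s7=0 s9=0 clk=1 s6=0 s1=1 s2=0 s0=0
t5.Δ1 s4=0 s3=1 s8=1 s5=0 s7=0 s9=0 clk=0 s6=0 s1=1 s2=0 s0=0
t6.Δ0 s4=0 s3=1 s8=1 s5=0 s7=0 s9=0 clk=0 s6=0 s1=1 s2=0 s0=0
t6.Δ1 s4=0 s3=1 s8=1 s5=0 s7=0 s9=0 clk=1 s6=0 s1=1 s2=0 s0=0
t6.Δ2 s4=1 s3=1 s8=1 s5=0 s7=0 s9=0 clk=1 s6=0 s1=1 s2=0 s0=0
t6.Δ3 s4=1 s3=1 s8=1 s5=1 s7=0 s9=0 clk=1 s6=0 s1=1 s2=0 s0=0
t7.Δ0 s4=1 s3=1 s8=1 s5=1 s7=0 s9=0 clk=1 s6=0 s1=1 s2=0 s0=0
t7.Δ1 s4=1 s3=1 s8=1 s5=1 s7=0 s9=0 clk=0 s6=0 s1=1 s2=0 s0=0
t8.Δ0 s4=1 s3=1 s8=1 s5=1 s7=0 s9=0 clk=0 s6=0 s1=1 s2=0 s0=0
t8.Δ1 s4=1 s3=0 s8=1 s5=1 s7=0 s9=0 clk=1 s6=0 s1=1 s2=0 s0=0
t8.Δ2 s4=1 s3=0 s8=1 s5=1 s7=0 s9=0 clk=1 s6=0 s1=0 s2=0 s0=0
t8.Δ3 s4=1 s3=0 s8=0 s5=1 s7=0 s9=0 clk=1 s6=0 s1=0 s2=0 s0=0
t9.Δ0 s4=1 s3=0 s8=0 s5=1 s7=0 s9=0 clk=1 s6=0 s1=0 s2=0 s0=0
t9.Δ1 s4=1 s3=0 s8=0 s5=1 s7=0 s9=0 clk=0 s6=0 s1=0 s2=0 s0=0
t10.Δ0 s4=1 s3=0 s8=0 s5=1 s7=0 s9=0 clk=0 s6=0 s1=0 s2=0 s0=0
t10.Δ1 s4=1 s3=1 s8=0 s5=1 s7=0 s9=0 clk=1 s6=0 s1=0 s2=0 s0=0
t10.Δ2 s4=0 s3=1 s8=0 s5=1 s7=0 s9=0 clk=1 s6=0 s1=1 s2=0 s0=0
t10.Δ3 s4=0 s3=1 s8=1 s5=0 s7=0 s9=0 clk=1 s6=0 s1=1 s2=0 s0=0
t11.Δ0 s4=0 s3=1 s8=1 s5=0 s7=0 s9=0 clk=1 s6=0 s1=1 s2=0 s0=0
t11.Δ1 s4=0 s3=1 s8=1 s5=0 s7=0 s9=0 clk=0 s6=0 s1=1 s2=0 s0=0
t12.Δ0 s4=0 s3=1 s8=1 s5=0 s7=0 s9=0 clk=0 s6=0 s1=1 s2=0 s0=0
t12.Δ1 s4=0 s3=1 s8=1 s5=0 s7=0 s9=0 clk=1 s6=0 s1=1 s2=0 s0=0
t12.Δ2 s4=1 s3=1 s8=1 s5=0 s7=0 s9=0 clk=1 s6=0 s1=1 s2=0 s0=0
t12.Δ3 s4=1 s3=1 s8=1 s5=1 s7=0 s9=0 clk=1 s6=0 s1=1 s2=0 s0=0
t13.Δ0 s4=1 s3=1 s8=1 s5=1 s7=0 s9=0 clk=1 s6=0 s1=1 s2=0 s0=0
t13.Δ1 s4=1 s3=1 s8=1 s5=1 s7=0 s9=0 clk=0 s6=0 s1=1 s2=0 s0=0
t14.Δ0 s4=1 s3=1 s8=1 s5=1 s7=0 s9=0 clk=0 s6=0 s1=1 s2=0 s0=0
t14.Δ1 s4=1 s3=0 s8=1 s5=1 s7=0 s9=0 clk=1 s6=0 s1=1 s2=0 s0=0
t14.Δ2 s4=1 s3=0 s8=1 s5=1 s7=0 s9=0 clk=1 s6=0 s1=0 s2=0 s0=0
t14.Δ3 s4=1 s3=0 s8=0 s5=1 s7=0 s9=0 clk=1 s6=0 s1=0 s2=0 s0=0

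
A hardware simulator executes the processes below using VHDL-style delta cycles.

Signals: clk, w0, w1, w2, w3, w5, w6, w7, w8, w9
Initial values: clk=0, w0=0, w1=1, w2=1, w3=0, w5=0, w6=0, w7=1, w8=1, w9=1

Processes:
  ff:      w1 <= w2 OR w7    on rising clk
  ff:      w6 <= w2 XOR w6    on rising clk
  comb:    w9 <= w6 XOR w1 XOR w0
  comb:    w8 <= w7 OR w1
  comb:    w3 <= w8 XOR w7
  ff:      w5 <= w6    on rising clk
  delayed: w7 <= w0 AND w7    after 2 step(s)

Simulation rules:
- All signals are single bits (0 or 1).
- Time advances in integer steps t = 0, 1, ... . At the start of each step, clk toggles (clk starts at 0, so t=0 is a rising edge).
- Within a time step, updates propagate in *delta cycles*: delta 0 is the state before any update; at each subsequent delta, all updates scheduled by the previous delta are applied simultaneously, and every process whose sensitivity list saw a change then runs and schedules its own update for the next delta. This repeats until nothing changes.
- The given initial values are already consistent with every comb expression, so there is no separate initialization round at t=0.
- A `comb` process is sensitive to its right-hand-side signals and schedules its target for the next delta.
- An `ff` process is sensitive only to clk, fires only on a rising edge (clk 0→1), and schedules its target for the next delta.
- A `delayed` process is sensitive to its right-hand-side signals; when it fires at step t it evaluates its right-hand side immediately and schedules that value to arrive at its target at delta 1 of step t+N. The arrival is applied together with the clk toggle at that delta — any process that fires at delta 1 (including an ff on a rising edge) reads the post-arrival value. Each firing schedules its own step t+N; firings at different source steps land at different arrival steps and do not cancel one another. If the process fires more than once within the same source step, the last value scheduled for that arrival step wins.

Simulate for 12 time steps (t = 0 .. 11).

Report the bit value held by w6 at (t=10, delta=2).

t0.Δ0 clk=0 w9=1 w3=0 w0=0 w2=1 w8=1 w1=1 w7=1 w5=0 w6=0
t0.Δ1 clk=1 w9=1 w3=0 w0=0 w2=1 w8=1 w1=1 w7=1 w5=0 w6=0
t0.Δ2 clk=1 w9=1 w3=0 w0=0 w2=1 w8=1 w1=1 w7=1 w5=0 w6=1
t0.Δ3 clk=1 w9=0 w3=0 w0=0 w2=1 w8=1 w1=1 w7=1 w5=0 w6=1
t1.Δ0 clk=1 w9=0 w3=0 w0=0 w2=1 w8=1 w1=1 w7=1 w5=0 w6=1
t1.Δ1 clk=0 w9=0 w3=0 w0=0 w2=1 w8=1 w1=1 w7=1 w5=0 w6=1
t2.Δ0 clk=0 w9=0 w3=0 w0=0 w2=1 w8=1 w1=1 w7=1 w5=0 w6=1
t2.Δ1 clk=1 w9=0 w3=0 w0=0 w2=1 w8=1 w1=1 w7=1 w5=0 w6=1
t2.Δ2 clk=1 w9=0 w3=0 w0=0 w2=1 w8=1 w1=1 w7=1 w5=1 w6=0
t2.Δ3 clk=1 w9=1 w3=0 w0=0 w2=1 w8=1 w1=1 w7=1 w5=1 w6=0
t3.Δ0 clk=1 w9=1 w3=0 w0=0 w2=1 w8=1 w1=1 w7=1 w5=1 w6=0
t3.Δ1 clk=0 w9=1 w3=0 w0=0 w2=1 w8=1 w1=1 w7=1 w5=1 w6=0
t4.Δ0 clk=0 w9=1 w3=0 w0=0 w2=1 w8=1 w1=1 w7=1 w5=1 w6=0
t4.Δ1 clk=1 w9=1 w3=0 w0=0 w2=1 w8=1 w1=1 w7=1 w5=1 w6=0
t4.Δ2 clk=1 w9=1 w3=0 w0=0 w2=1 w8=1 w1=1 w7=1 w5=0 w6=1
t4.Δ3 clk=1 w9=0 w3=0 w0=0 w2=1 w8=1 w1=1 w7=1 w5=0 w6=1
t5.Δ0 clk=1 w9=0 w3=0 w0=0 w2=1 w8=1 w1=1 w7=1 w5=0 w6=1
t5.Δ1 clk=0 w9=0 w3=0 w0=0 w2=1 w8=1 w1=1 w7=1 w5=0 w6=1
t6.Δ0 clk=0 w9=0 w3=0 w0=0 w2=1 w8=1 w1=1 w7=1 w5=0 w6=1
t6.Δ1 clk=1 w9=0 w3=0 w0=0 w2=1 w8=1 w1=1 w7=1 w5=0 w6=1
t6.Δ2 clk=1 w9=0 w3=0 w0=0 w2=1 w8=1 w1=1 w7=1 w5=1 w6=0
t6.Δ3 clk=1 w9=1 w3=0 w0=0 w2=1 w8=1 w1=1 w7=1 w5=1 w6=0
t7.Δ0 clk=1 w9=1 w3=0 w0=0 w2=1 w8=1 w1=1 w7=1 w5=1 w6=0
t7.Δ1 clk=0 w9=1 w3=0 w0=0 w2=1 w8=1 w1=1 w7=1 w5=1 w6=0
t8.Δ0 clk=0 w9=1 w3=0 w0=0 w2=1 w8=1 w1=1 w7=1 w5=1 w6=0
t8.Δ1 clk=1 w9=1 w3=0 w0=0 w2=1 w8=1 w1=1 w7=1 w5=1 w6=0
t8.Δ2 clk=1 w9=1 w3=0 w0=0 w2=1 w8=1 w1=1 w7=1 w5=0 w6=1
t8.Δ3 clk=1 w9=0 w3=0 w0=0 w2=1 w8=1 w1=1 w7=1 w5=0 w6=1
t9.Δ0 clk=1 w9=0 w3=0 w0=0 w2=1 w8=1 w1=1 w7=1 w5=0 w6=1
t9.Δ1 clk=0 w9=0 w3=0 w0=0 w2=1 w8=1 w1=1 w7=1 w5=0 w6=1
t10.Δ0 clk=0 w9=0 w3=0 w0=0 w2=1 w8=1 w1=1 w7=1 w5=0 w6=1
t10.Δ1 clk=1 w9=0 w3=0 w0=0 w2=1 w8=1 w1=1 w7=1 w5=0 w6=1
t10.Δ2 clk=1 w9=0 w3=0 w0=0 w2=1 w8=1 w1=1 w7=1 w5=1 w6=0
t10.Δ3 clk=1 w9=1 w3=0 w0=0 w2=1 w8=1 w1=1 w7=1 w5=1 w6=0
t11.Δ0 clk=1 w9=1 w3=0 w0=0 w2=1 w8=1 w1=1 w7=1 w5=1 w6=0
t11.Δ1 clk=0 w9=1 w3=0 w0=0 w2=1 w8=1 w1=1 w7=1 w5=1 w6=0

0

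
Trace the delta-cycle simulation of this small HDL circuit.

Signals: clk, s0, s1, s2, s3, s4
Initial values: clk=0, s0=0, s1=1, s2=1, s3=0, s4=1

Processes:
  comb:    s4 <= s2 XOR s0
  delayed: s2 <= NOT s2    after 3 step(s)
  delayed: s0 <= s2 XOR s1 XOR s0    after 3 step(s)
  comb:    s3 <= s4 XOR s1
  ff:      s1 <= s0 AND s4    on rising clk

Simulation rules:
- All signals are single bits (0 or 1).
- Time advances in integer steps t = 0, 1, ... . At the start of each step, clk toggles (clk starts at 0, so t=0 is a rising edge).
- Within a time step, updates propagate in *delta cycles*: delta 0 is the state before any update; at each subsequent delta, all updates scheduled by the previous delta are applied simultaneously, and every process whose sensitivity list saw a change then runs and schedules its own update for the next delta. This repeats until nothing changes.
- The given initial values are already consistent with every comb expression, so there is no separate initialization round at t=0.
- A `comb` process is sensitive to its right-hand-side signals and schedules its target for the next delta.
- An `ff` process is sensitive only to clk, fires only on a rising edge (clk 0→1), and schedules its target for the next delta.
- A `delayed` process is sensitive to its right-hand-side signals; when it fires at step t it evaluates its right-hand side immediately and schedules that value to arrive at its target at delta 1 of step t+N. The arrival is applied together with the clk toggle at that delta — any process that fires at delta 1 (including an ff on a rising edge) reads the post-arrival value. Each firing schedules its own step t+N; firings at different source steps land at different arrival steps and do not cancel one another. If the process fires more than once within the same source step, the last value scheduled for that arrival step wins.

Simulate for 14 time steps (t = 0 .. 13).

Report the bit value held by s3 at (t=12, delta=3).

[bits: s0,s4,clk,s3,s1,s2]
t=0: Δ0=010011 Δ1=011011 Δ2=011001 Δ3=011101 | 3Δ
t=1: Δ0=011101 Δ1=010101 | 1Δ
t=2: Δ0=010101 Δ1=011101 | 1Δ
t=3: Δ0=011101 Δ1=110101 Δ2=100101 Δ3=100001 | 3Δ
t=4: Δ0=100001 Δ1=101001 | 1Δ
t=5: Δ0=101001 Δ1=100001 | 1Δ
t=6: Δ0=100001 Δ1=001001 Δ2=011001 Δ3=011101 | 3Δ
t=7: Δ0=011101 Δ1=010101 | 1Δ
t=8: Δ0=010101 Δ1=011101 | 1Δ
t=9: Δ0=011101 Δ1=110101 Δ2=100101 Δ3=100001 | 3Δ
t=10: Δ0=100001 Δ1=101001 | 1Δ
t=11: Δ0=101001 Δ1=100001 | 1Δ
t=12: Δ0=100001 Δ1=001001 Δ2=011001 Δ3=011101 | 3Δ
t=13: Δ0=011101 Δ1=010101 | 1Δ

1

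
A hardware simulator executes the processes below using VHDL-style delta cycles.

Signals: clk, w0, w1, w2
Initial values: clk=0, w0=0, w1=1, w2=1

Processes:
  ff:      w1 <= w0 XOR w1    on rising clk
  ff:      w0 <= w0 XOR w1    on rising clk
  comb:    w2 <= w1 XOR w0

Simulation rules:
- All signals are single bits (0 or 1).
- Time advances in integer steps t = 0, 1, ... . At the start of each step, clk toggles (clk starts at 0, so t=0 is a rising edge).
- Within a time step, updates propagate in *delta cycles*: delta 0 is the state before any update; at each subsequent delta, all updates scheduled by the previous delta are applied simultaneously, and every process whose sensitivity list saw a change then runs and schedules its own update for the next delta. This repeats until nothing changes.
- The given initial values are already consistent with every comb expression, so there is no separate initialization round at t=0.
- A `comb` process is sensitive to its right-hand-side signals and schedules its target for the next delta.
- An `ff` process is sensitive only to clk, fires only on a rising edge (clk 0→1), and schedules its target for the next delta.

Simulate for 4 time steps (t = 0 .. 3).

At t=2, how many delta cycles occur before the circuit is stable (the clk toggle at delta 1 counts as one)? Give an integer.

t0.Δ0 clk=0 w0=0 w1=1 w2=1
t0.Δ1 clk=1 w0=0 w1=1 w2=1
t0.Δ2 clk=1 w0=1 w1=1 w2=1
t0.Δ3 clk=1 w0=1 w1=1 w2=0
t1.Δ0 clk=1 w0=1 w1=1 w2=0
t1.Δ1 clk=0 w0=1 w1=1 w2=0
t2.Δ0 clk=0 w0=1 w1=1 w2=0
t2.Δ1 clk=1 w0=1 w1=1 w2=0
t2.Δ2 clk=1 w0=0 w1=0 w2=0
t3.Δ0 clk=1 w0=0 w1=0 w2=0
t3.Δ1 clk=0 w0=0 w1=0 w2=0

2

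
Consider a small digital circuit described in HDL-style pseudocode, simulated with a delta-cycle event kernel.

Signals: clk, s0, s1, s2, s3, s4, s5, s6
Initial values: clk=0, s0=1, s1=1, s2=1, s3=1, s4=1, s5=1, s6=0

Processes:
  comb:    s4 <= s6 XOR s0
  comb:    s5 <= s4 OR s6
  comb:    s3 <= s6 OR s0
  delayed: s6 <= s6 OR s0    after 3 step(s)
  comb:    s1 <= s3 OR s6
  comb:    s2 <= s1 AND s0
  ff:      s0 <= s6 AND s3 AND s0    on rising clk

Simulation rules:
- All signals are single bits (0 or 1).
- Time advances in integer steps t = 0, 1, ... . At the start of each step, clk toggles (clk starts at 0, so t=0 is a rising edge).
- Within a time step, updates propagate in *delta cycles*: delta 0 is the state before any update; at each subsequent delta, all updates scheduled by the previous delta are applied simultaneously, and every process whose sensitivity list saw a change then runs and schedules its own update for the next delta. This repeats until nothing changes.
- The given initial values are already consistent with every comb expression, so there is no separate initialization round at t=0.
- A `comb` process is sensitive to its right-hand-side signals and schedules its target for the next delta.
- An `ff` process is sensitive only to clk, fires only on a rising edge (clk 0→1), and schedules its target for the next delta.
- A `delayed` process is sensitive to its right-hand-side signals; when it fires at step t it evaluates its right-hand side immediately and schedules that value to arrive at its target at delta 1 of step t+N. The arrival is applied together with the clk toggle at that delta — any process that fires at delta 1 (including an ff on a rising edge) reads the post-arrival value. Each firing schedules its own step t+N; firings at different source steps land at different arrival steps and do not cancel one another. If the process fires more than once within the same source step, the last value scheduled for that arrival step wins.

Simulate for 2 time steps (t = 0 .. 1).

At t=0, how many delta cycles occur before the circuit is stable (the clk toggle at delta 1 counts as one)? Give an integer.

4

t0.Δ0 clk=0 s3=1 s0=1 s6=0 s2=1 s5=1 s4=1 s1=1
t0.Δ1 clk=1 s3=1 s0=1 s6=0 s2=1 s5=1 s4=1 s1=1
t0.Δ2 clk=1 s3=1 s0=0 s6=0 s2=1 s5=1 s4=1 s1=1
t0.Δ3 clk=1 s3=0 s0=0 s6=0 s2=0 s5=1 s4=0 s1=1
t0.Δ4 clk=1 s3=0 s0=0 s6=0 s2=0 s5=0 s4=0 s1=0
t1.Δ0 clk=1 s3=0 s0=0 s6=0 s2=0 s5=0 s4=0 s1=0
t1.Δ1 clk=0 s3=0 s0=0 s6=0 s2=0 s5=0 s4=0 s1=0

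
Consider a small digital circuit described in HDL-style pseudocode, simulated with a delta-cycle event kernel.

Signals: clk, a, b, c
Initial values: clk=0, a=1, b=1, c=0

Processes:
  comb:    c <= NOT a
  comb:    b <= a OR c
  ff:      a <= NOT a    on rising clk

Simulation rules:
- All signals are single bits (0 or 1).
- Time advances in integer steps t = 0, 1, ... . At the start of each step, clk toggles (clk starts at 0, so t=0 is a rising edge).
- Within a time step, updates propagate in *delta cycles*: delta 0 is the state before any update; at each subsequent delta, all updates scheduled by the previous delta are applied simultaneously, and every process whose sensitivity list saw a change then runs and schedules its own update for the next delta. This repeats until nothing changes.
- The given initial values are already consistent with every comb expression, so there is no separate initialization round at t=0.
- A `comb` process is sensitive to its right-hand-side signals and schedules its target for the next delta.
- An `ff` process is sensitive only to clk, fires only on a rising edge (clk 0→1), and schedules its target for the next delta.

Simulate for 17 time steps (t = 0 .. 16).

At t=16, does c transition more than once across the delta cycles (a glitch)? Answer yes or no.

no

[bits: a,c,b,clk]
t=0: Δ0=1010 Δ1=1011 Δ2=0011 Δ3=0101 Δ4=0111 | 4Δ
t=1: Δ0=0111 Δ1=0110 | 1Δ
t=2: Δ0=0110 Δ1=0111 Δ2=1111 Δ3=1011 | 3Δ
t=3: Δ0=1011 Δ1=1010 | 1Δ
t=4: Δ0=1010 Δ1=1011 Δ2=0011 Δ3=0101 Δ4=0111 | 4Δ
t=5: Δ0=0111 Δ1=0110 | 1Δ
t=6: Δ0=0110 Δ1=0111 Δ2=1111 Δ3=1011 | 3Δ
t=7: Δ0=1011 Δ1=1010 | 1Δ
t=8: Δ0=1010 Δ1=1011 Δ2=0011 Δ3=0101 Δ4=0111 | 4Δ
t=9: Δ0=0111 Δ1=0110 | 1Δ
t=10: Δ0=0110 Δ1=0111 Δ2=1111 Δ3=1011 | 3Δ
t=11: Δ0=1011 Δ1=1010 | 1Δ
t=12: Δ0=1010 Δ1=1011 Δ2=0011 Δ3=0101 Δ4=0111 | 4Δ
t=13: Δ0=0111 Δ1=0110 | 1Δ
t=14: Δ0=0110 Δ1=0111 Δ2=1111 Δ3=1011 | 3Δ
t=15: Δ0=1011 Δ1=1010 | 1Δ
t=16: Δ0=1010 Δ1=1011 Δ2=0011 Δ3=0101 Δ4=0111 | 4Δ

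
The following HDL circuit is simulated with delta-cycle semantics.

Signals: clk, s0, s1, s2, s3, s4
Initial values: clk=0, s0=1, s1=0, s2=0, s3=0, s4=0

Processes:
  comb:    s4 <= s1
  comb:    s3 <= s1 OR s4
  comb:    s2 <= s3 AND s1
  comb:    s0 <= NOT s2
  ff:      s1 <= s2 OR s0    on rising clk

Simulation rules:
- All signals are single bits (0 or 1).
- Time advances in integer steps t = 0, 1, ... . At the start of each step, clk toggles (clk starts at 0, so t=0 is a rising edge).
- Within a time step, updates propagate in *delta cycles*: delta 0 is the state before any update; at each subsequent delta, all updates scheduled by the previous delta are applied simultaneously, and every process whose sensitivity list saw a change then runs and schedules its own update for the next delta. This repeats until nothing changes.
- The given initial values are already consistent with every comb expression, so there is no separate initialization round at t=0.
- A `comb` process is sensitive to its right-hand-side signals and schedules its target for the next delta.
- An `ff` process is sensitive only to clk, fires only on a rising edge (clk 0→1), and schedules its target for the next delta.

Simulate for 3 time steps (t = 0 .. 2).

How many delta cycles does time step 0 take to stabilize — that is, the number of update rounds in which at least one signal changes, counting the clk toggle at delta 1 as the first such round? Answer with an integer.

[bits: s2,s3,s1,s0,s4,clk]
t=0: Δ0=000100 Δ1=000101 Δ2=001101 Δ3=011111 Δ4=111111 Δ5=111011 | 5Δ
t=1: Δ0=111011 Δ1=111010 | 1Δ
t=2: Δ0=111010 Δ1=111011 | 1Δ

5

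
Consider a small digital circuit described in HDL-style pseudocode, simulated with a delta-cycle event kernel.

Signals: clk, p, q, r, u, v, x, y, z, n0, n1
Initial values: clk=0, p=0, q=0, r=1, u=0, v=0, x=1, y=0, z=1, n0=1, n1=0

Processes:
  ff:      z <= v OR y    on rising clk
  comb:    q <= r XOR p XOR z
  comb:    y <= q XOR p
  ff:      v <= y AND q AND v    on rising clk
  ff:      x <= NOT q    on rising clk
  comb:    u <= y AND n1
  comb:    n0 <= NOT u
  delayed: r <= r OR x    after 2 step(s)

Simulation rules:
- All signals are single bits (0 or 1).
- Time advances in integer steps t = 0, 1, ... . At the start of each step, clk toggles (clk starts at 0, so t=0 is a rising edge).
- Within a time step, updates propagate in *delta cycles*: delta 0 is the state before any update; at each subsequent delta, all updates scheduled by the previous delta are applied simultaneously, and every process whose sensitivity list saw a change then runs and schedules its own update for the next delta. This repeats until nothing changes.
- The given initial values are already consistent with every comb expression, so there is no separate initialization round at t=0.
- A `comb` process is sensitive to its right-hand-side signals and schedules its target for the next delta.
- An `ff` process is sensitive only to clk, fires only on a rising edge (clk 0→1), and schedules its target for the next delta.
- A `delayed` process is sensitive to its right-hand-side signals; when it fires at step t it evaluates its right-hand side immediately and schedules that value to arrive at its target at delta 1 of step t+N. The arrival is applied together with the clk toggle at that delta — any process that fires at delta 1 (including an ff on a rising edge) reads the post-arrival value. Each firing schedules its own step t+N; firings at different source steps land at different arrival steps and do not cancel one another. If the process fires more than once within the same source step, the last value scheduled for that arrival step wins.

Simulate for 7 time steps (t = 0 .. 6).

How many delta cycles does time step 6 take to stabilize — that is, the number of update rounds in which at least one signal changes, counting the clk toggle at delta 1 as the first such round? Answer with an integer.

[bits: z,p,r,clk,u,y,q,n0,n1,x,v]
t=0: Δ0=10100001010 Δ1=10110001010 Δ2=00110001010 Δ3=00110011010 Δ4=00110111010 | 4Δ
t=1: Δ0=00110111010 Δ1=00100111010 | 1Δ
t=2: Δ0=00100111010 Δ1=00110111010 Δ2=10110111000 Δ3=10110101000 Δ4=10110001000 | 4Δ
t=3: Δ0=10110001000 Δ1=10100001000 | 1Δ
t=4: Δ0=10100001000 Δ1=10110001000 Δ2=00110001010 Δ3=00110011010 Δ4=00110111010 | 4Δ
t=5: Δ0=00110111010 Δ1=00100111010 | 1Δ
t=6: Δ0=00100111010 Δ1=00110111010 Δ2=10110111000 Δ3=10110101000 Δ4=10110001000 | 4Δ

4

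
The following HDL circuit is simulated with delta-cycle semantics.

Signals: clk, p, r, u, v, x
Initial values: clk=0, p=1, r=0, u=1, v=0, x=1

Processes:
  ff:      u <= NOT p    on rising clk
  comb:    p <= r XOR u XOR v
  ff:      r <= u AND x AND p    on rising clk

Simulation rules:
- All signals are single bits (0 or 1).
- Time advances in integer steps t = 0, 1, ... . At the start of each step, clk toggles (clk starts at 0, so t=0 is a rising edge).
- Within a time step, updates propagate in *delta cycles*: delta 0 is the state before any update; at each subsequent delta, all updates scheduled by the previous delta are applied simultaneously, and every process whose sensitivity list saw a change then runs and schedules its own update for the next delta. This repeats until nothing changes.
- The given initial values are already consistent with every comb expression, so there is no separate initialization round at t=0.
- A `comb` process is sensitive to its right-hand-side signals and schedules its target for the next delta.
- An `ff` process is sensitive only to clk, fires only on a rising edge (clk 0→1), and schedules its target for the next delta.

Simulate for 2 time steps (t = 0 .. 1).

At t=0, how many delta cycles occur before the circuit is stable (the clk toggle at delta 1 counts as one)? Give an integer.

2

t=0 Δ0: clk=0 u=1 p=1 x=1 r=0 v=0
  Δ1: clk:0→1
  Δ2: u:1→0, r:0→1
  (2Δ to stable)
t=1 Δ0: clk=1 u=0 p=1 x=1 r=1 v=0
  Δ1: clk:1→0
  (1Δ to stable)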